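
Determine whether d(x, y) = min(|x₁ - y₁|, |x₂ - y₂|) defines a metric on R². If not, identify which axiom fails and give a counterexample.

No. d fails identity of indiscernibles: take x = (4, 0) and y = (4, 9). Then d(x,y) = min(|4 - 4|, |0 - 9|) = min(0, 9) = 0, yet x ≠ y.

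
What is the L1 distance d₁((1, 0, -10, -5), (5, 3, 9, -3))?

Σ|x_i - y_i| = |1 - 5| + |0 - 3| + |-10 - 9| + |-5 - (-3)| = 4 + 3 + 19 + 2 = 28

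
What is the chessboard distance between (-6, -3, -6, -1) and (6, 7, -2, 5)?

max(|x_i - y_i|) = max(|-6 - 6|, |-3 - 7|, |-6 - (-2)|, |-1 - 5|) = max(12, 10, 4, 6) = 12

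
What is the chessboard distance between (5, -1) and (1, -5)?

max(|x_i - y_i|) = max(|5 - 1|, |-1 - (-5)|) = max(4, 4) = 4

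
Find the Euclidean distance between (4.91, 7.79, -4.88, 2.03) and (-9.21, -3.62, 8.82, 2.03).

√(Σ(x_i - y_i)²) = √((4.91 - (-9.21))² + (7.79 - (-3.62))² + (-4.88 - 8.82)² + (2.03 - 2.03)²)
= √(14.12² + 11.41² + (-13.7)² + 0²) = √(199.3744 + 130.1881 + 187.69 + 0) = √517.2525 ≈ 22.7432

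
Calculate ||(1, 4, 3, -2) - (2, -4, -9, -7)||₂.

√(Σ(x_i - y_i)²) = √((1 - 2)² + (4 - (-4))² + (3 - (-9))² + (-2 - (-7))²)
= √((-1)² + 8² + 12² + 5²) = √(1 + 64 + 144 + 25) = √234 ≈ 15.2971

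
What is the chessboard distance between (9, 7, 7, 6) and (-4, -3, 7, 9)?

max(|x_i - y_i|) = max(|9 - (-4)|, |7 - (-3)|, |7 - 7|, |6 - 9|) = max(13, 10, 0, 3) = 13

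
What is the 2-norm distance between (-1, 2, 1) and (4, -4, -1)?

(Σ|x_i - y_i|^2)^(1/2) = (|-1 - 4|^2 + |2 - (-4)|^2 + |1 - (-1)|^2)^(1/2)
= (5^2 + 6^2 + 2^2)^(1/2) = (25 + 36 + 4)^(1/2) = (65)^(1/2) ≈ 8.0623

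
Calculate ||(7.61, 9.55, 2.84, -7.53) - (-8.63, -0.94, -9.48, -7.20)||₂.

√(Σ(x_i - y_i)²) = √((7.61 - (-8.63))² + (9.55 - (-0.94))² + (2.84 - (-9.48))² + (-7.53 - (-7.2))²)
= √(16.24² + 10.49² + 12.32² + (-0.33)²) = √(263.7376 + 110.0401 + 151.7824 + 0.1089) = √525.669 ≈ 22.9275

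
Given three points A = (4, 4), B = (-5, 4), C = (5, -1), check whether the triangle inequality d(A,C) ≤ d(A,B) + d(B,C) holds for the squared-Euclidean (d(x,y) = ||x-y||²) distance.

d(A,B) = 9² + 0² = 81, d(B,C) = 10² + 5² = 125, d(A,C) = 1² + 5² = 26.
d(A,C) = 26 ≤ 81 + 125 = 206. Triangle inequality is satisfied.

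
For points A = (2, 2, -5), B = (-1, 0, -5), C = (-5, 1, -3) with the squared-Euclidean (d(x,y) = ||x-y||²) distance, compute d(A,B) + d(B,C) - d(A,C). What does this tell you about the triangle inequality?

d(A,B) = 3² + 2² + 0² = 13, d(B,C) = 4² + 1² + 2² = 21, d(A,C) = 7² + 1² + 2² = 54.
d(A,B) + d(B,C) - d(A,C) = 13 + 21 - 54 = 34 - 54 = -20. This is < 0, so the triangle inequality FAILS for these points (squared-Euclidean is not a metric).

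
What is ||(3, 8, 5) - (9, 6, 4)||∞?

max(|x_i - y_i|) = max(|3 - 9|, |8 - 6|, |5 - 4|) = max(6, 2, 1) = 6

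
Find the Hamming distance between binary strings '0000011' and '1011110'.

Differing positions: 1, 3, 4, 5, 7. Hamming distance = 5.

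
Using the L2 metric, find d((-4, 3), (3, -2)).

√(Σ(x_i - y_i)²) = √((-4 - 3)² + (3 - (-2))²)
= √((-7)² + 5²) = √(49 + 25) = √74 ≈ 8.6023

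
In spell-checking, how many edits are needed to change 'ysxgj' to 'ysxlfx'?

Let D[i][j] be the edit distance between the first i characters of 'ysxgj' and the first j characters of 'ysxlfx', with D[i][0] = i, D[0][j] = j, and D[i][j] = D[i-1][j-1] if the characters match, else 1 + min(D[i-1][j], D[i][j-1], D[i-1][j-1]). Filling the table (rows: prefixes of 'ysxgj', columns: prefixes of 'ysxlfx'):
     ε  y  s  x  l  f  x
  ε  0  1  2  3  4  5  6
  y  1  0  1  2  3  4  5
  s  2  1  0  1  2  3  4
  x  3  2  1  0  1  2  3
  g  4  3  2  1  1  2  3
  j  5  4  3  2  2  2  3
The bottom-right entry gives D[5][6] = 3, so no sequence of fewer than 3 edits works. Backtracking through the table gives one optimal edit sequence (3 edits):
  ysxgj → ysxlgj (ins l @4)
  ysxlgj → ysxlfj (sub g→f @5)
  ysxlfj → ysxlfx (sub j→x @6)
Edit distance = 3.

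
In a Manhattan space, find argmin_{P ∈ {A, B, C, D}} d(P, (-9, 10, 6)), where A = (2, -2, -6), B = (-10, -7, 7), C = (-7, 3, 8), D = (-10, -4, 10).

Distances: d(A) = 35, d(B) = 19, d(C) = 11, d(D) = 19. Nearest: C = (-7, 3, 8) with distance 11.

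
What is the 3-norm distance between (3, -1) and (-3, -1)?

(Σ|x_i - y_i|^3)^(1/3) = (|3 - (-3)|^3 + |-1 - (-1)|^3)^(1/3)
= (6^3 + 0^3)^(1/3) = (216 + 0)^(1/3) = (216)^(1/3) = 6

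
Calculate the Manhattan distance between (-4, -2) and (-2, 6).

Σ|x_i - y_i| = |-4 - (-2)| + |-2 - 6| = 2 + 8 = 10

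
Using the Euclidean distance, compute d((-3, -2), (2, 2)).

(Σ|x_i - y_i|^2)^(1/2) = (|-3 - 2|^2 + |-2 - 2|^2)^(1/2)
= (5^2 + 4^2)^(1/2) = (25 + 16)^(1/2) = (41)^(1/2) ≈ 6.4031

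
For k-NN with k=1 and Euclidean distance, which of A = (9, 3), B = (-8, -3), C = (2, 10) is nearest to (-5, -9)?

Distances: d(A) ≈ 18.4391, d(B) ≈ 6.7082, d(C) ≈ 20.2485. Nearest: B = (-8, -3) with distance 6.7082.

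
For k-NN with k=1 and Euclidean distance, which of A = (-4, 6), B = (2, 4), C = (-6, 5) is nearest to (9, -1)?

Distances: d(A) ≈ 14.7648, d(B) ≈ 8.6023, d(C) ≈ 16.1555. Nearest: B = (2, 4) with distance 8.6023.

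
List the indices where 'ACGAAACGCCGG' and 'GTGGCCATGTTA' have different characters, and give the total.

Differing positions: 1, 2, 4, 5, 6, 7, 8, 9, 10, 11, 12. Hamming distance = 11.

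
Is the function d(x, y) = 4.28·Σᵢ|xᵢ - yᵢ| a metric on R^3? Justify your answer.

Yes. The L1 (Manhattan) norm induces a metric on R^3, and multiplying a metric by a positive constant 4.28 > 0 preserves all four axioms: non-negativity (4.28·||x-y|| ≥ 0), identity (4.28·||x-y|| = 0 ⟺ ||x-y|| = 0 ⟺ x = y), symmetry (||x-y|| = ||y-x||), and the triangle inequality (4.28·||x-z|| ≤ 4.28·||x-y|| + 4.28·||y-z||). So d is a metric.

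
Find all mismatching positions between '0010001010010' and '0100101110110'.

Differing positions: 2, 3, 5, 8, 11. Hamming distance = 5.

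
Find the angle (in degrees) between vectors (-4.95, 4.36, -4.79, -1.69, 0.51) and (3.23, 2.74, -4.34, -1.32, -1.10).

With u = (-4.95, 4.36, -4.79, -1.69, 0.51), v = (3.23, 2.74, -4.34, -1.32, -1.10):
u·v = (-4.95)·3.23 + 4.36·2.74 + (-4.79)·(-4.34) + (-1.69)·(-1.32) + 0.51·(-1.1) = (-15.9885) + 11.9464 + 20.7886 + 2.2308 + (-0.561) = 18.4163.
|u| = √((-4.95)² + 4.36² + (-4.79)² + (-1.69)² + 0.51²) = √(24.5025 + 19.0096 + 22.9441 + 2.8561 + 0.2601) = √69.5724, |v| = √(3.23² + 2.74² + (-4.34)² + (-1.32)² + (-1.1)²) = √(10.4329 + 7.5076 + 18.8356 + 1.7424 + 1.21) = √39.7285.
cos θ = (u·v)/(|u||v|) = 18.4163/(√69.5724·√39.7285) ≈ 0.350294
θ = arccos(0.350294) ≈ 69.49°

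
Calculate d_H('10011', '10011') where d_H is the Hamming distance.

Differing positions: none. Hamming distance = 0.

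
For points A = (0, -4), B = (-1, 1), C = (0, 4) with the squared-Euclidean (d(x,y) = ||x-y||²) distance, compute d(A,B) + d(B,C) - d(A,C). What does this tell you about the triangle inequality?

d(A,B) = 1² + 5² = 26, d(B,C) = 1² + 3² = 10, d(A,C) = 0² + 8² = 64.
d(A,B) + d(B,C) - d(A,C) = 26 + 10 - 64 = 36 - 64 = -28. This is < 0, so the triangle inequality FAILS for these points (squared-Euclidean is not a metric).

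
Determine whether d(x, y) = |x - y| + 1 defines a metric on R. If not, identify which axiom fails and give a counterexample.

No. d fails identity of indiscernibles (specifically d(x,x) = 0): d(-8, -8) = |-8 - (-8)| + 1 = 0 + 1 = 1 ≠ 0.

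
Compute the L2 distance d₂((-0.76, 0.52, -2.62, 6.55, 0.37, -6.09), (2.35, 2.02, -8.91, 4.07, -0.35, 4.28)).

√(Σ(x_i - y_i)²) = √((-0.76 - 2.35)² + (0.52 - 2.02)² + (-2.62 - (-8.91))² + (6.55 - 4.07)² + (0.37 - (-0.35))² + (-6.09 - 4.28)²)
= √((-3.11)² + (-1.5)² + 6.29² + 2.48² + 0.72² + (-10.37)²) = √(9.6721 + 2.25 + 39.5641 + 6.1504 + 0.5184 + 107.5369) = √165.6919 ≈ 12.8721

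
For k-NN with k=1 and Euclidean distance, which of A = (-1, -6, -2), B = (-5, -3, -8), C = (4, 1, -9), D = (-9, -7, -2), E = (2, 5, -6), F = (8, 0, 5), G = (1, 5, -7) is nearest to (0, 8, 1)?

Distances: d(A) ≈ 14.3527, d(B) ≈ 15.0665, d(C) ≈ 12.8452, d(D) ≈ 17.7482, d(E) ≈ 7.874, d(F) = 12, d(G) ≈ 8.6023. Nearest: E = (2, 5, -6) with distance 7.874.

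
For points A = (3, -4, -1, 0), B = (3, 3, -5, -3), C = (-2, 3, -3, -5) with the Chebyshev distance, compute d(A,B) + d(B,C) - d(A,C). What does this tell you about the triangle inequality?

d(A,B) = max(0, 7, 4, 3) = 7, d(B,C) = max(5, 0, 2, 2) = 5, d(A,C) = max(5, 7, 2, 5) = 7.
d(A,B) + d(B,C) - d(A,C) = 7 + 5 - 7 = 12 - 7 = 5. This is ≥ 0, so the triangle inequality holds for these points.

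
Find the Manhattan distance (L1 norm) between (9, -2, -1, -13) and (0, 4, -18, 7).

Σ|x_i - y_i| = |9 - 0| + |-2 - 4| + |-1 - (-18)| + |-13 - 7| = 9 + 6 + 17 + 20 = 52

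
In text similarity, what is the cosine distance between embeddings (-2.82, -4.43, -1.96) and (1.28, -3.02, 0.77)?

With u = (-2.82, -4.43, -1.96), v = (1.28, -3.02, 0.77):
u·v = (-2.82)·1.28 + (-4.43)·(-3.02) + (-1.96)·0.77 = (-3.6096) + 13.3786 + (-1.5092) = 8.2598.
|u| = √((-2.82)² + (-4.43)² + (-1.96)²) = √(7.9524 + 19.6249 + 3.8416) = √31.4189, |v| = √(1.28² + (-3.02)² + 0.77²) = √(1.6384 + 9.1204 + 0.5929) = √11.3517.
cos θ = (u·v)/(|u||v|) = 8.2598/(√31.4189·√11.3517) ≈ 0.4374
Cosine distance = 1 - cos θ ≈ 1 - 0.4374 = 0.5626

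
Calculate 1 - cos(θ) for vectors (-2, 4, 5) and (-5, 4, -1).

With u = (-2, 4, 5), v = (-5, 4, -1):
u·v = (-2)·(-5) + 4·4 + 5·(-1) = 10 + 16 + (-5) = 21.
|u| = √((-2)² + 4² + 5²) = √45, |v| = √((-5)² + 4² + (-1)²) = √42, so |u||v| = √(45·42) = √1890.
cos θ = (u·v)/(|u||v|) = 21/√1890 ≈ 0.483
Cosine distance = 1 - cos θ ≈ 1 - 0.483 = 0.517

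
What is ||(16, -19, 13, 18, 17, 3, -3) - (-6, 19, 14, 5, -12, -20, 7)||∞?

max(|x_i - y_i|) = max(|16 - (-6)|, |-19 - 19|, |13 - 14|, |18 - 5|, |17 - (-12)|, |3 - (-20)|, |-3 - 7|) = max(22, 38, 1, 13, 29, 23, 10) = 38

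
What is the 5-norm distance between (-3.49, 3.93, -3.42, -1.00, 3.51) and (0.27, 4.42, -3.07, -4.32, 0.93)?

(Σ|x_i - y_i|^5)^(1/5) = (|-3.49 - 0.27|^5 + |3.93 - 4.42|^5 + |-3.42 - (-3.07)|^5 + |-1 - (-4.32)|^5 + |3.51 - 0.93|^5)^(1/5)
= (3.76^5 + 0.49^5 + 0.35^5 + 3.32^5 + 2.58^5)^(1/5) ≈ (751.5177 + 0.0282 + 0.0053 + 403.3578 + 114.3138)^(1/5) = (1269.2228)^(1/5) ≈ 4.1755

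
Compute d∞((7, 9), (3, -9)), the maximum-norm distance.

max(|x_i - y_i|) = max(|7 - 3|, |9 - (-9)|) = max(4, 18) = 18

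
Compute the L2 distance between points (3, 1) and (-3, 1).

(Σ|x_i - y_i|^2)^(1/2) = (|3 - (-3)|^2 + |1 - 1|^2)^(1/2)
= (6^2 + 0^2)^(1/2) = (36 + 0)^(1/2) = (36)^(1/2) = 6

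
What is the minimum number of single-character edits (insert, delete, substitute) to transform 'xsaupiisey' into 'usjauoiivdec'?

Let D[i][j] be the edit distance between the first i characters of 'xsaupiisey' and the first j characters of 'usjauoiivdec', with D[i][0] = i, D[0][j] = j, and D[i][j] = D[i-1][j-1] if the characters match, else 1 + min(D[i-1][j], D[i][j-1], D[i-1][j-1]). Filling the table (rows: prefixes of 'xsaupiisey', columns: prefixes of 'usjauoiivdec'):
     ε  u  s  j  a  u  o  i  i  v  d  e  c
  ε  0  1  2  3  4  5  6  7  8  9 10 11 12
  x  1  1  2  3  4  5  6  7  8  9 10 11 12
  s  2  2  1  2  3  4  5  6  7  8  9 10 11
  a  3  3  2  2  2  3  4  5  6  7  8  9 10
  u  4  3  3  3  3  2  3  4  5  6  7  8  9
  p  5  4  4  4  4  3  3  4  5  6  7  8  9
  i  6  5  5  5  5  4  4  3  4  5  6  7  8
  i  7  6  6  6  6  5  5  4  3  4  5  6  7
  s  8  7  6  7  7  6  6  5  4  4  5  6  7
  e  9  8  7  7  8  7  7  6  5  5  5  5  6
  y 10  9  8  8  8  8  8  7  6  6  6  6  6
The bottom-right entry gives D[10][12] = 6, so no sequence of fewer than 6 edits works. Backtracking through the table gives one optimal edit sequence (6 edits):
  xsaupiisey → usaupiisey (sub x→u @1)
  usaupiisey → usjaupiisey (ins j @3)
  usjaupiisey → usjauoiisey (sub p→o @6)
  usjauoiisey → usjauoiivsey (ins v @9)
  usjauoiivsey → usjauoiivdey (sub s→d @10)
  usjauoiivdey → usjauoiivdec (sub y→c @12)
Edit distance = 6.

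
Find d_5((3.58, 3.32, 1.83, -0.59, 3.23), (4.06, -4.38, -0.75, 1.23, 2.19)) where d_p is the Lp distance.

(Σ|x_i - y_i|^5)^(1/5) = (|3.58 - 4.06|^5 + |3.32 - (-4.38)|^5 + |1.83 - (-0.75)|^5 + |-0.59 - 1.23|^5 + |3.23 - 2.19|^5)^(1/5)
= (0.48^5 + 7.7^5 + 2.58^5 + 1.82^5 + 1.04^5)^(1/5) ≈ (0.0255 + 27067.8416 + 114.3138 + 19.969 + 1.2167)^(1/5) = (27203.3666)^(1/5) ≈ 7.7077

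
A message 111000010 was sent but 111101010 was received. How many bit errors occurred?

Differing positions: 4, 6. Hamming distance = 2.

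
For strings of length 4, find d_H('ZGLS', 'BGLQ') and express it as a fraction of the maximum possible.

Differing positions: 1, 4. Hamming distance = 2. The maximum possible Hamming distance for length-4 strings is 4, so d_H/4 = 2/4 = 0.5.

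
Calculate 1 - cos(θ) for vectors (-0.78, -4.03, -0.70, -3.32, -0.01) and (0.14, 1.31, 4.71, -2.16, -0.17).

With u = (-0.78, -4.03, -0.70, -3.32, -0.01), v = (0.14, 1.31, 4.71, -2.16, -0.17):
u·v = (-0.78)·0.14 + (-4.03)·1.31 + (-0.7)·4.71 + (-3.32)·(-2.16) + (-0.01)·(-0.17) = (-0.1092) + (-5.2793) + (-3.297) + 7.1712 + 0.0017 = -1.5126.
|u| = √((-0.78)² + (-4.03)² + (-0.7)² + (-3.32)² + (-0.01)²) = √(0.6084 + 16.2409 + 0.49 + 11.0224 + 0.0001) = √28.3618, |v| = √(0.14² + 1.31² + 4.71² + (-2.16)² + (-0.17)²) = √(0.0196 + 1.7161 + 22.1841 + 4.6656 + 0.0289) = √28.6143.
cos θ = (u·v)/(|u||v|) = -1.5126/(√28.3618·√28.6143) ≈ -0.0531
Cosine distance = 1 - cos θ ≈ 1 - (-0.0531) = 1.0531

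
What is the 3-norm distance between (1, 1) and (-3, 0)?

(Σ|x_i - y_i|^3)^(1/3) = (|1 - (-3)|^3 + |1 - 0|^3)^(1/3)
= (4^3 + 1^3)^(1/3) = (64 + 1)^(1/3) = (65)^(1/3) ≈ 4.0207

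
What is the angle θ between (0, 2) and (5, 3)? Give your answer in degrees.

With u = (0, 2), v = (5, 3):
u·v = 0·5 + 2·3 = 0 + 6 = 6.
|u| = √(0² + 2²) = √4, |v| = √(5² + 3²) = √34, so |u||v| = √(4·34) = √136.
cos θ = (u·v)/(|u||v|) = 6/√136 ≈ 0.514496
θ = arccos(0.514496) ≈ 59.04°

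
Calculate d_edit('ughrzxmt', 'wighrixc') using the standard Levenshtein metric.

Let D[i][j] be the edit distance between the first i characters of 'ughrzxmt' and the first j characters of 'wighrixc', with D[i][0] = i, D[0][j] = j, and D[i][j] = D[i-1][j-1] if the characters match, else 1 + min(D[i-1][j], D[i][j-1], D[i-1][j-1]). Filling the table (rows: prefixes of 'ughrzxmt', columns: prefixes of 'wighrixc'):
     ε  w  i  g  h  r  i  x  c
  ε  0  1  2  3  4  5  6  7  8
  u  1  1  2  3  4  5  6  7  8
  g  2  2  2  2  3  4  5  6  7
  h  3  3  3  3  2  3  4  5  6
  r  4  4  4  4  3  2  3  4  5
  z  5  5  5  5  4  3  3  4  5
  x  6  6  6  6  5  4  4  3  4
  m  7  7  7  7  6  5  5  4  4
  t  8  8  8  8  7  6  6  5  5
The bottom-right entry gives D[8][8] = 5, so no sequence of fewer than 5 edits works. Backtracking through the table gives one optimal edit sequence (5 edits):
  ughrzxmt → wughrzxmt (ins w @1)
  wughrzxmt → wighrzxmt (sub u→i @2)
  wighrzxmt → wighrixmt (sub z→i @6)
  wighrixmt → wighrixt (del m @8)
  wighrixt → wighrixc (sub t→c @8)
Edit distance = 5.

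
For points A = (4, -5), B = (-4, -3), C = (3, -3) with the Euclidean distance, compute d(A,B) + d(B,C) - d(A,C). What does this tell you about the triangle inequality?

d(A,B) = √(8² + 2²) = √68 ≈ 8.2462, d(B,C) = √(7² + 0²) = √49 = 7, d(A,C) = √(1² + 2²) = √5 ≈ 2.2361.
d(A,B) + d(B,C) - d(A,C) = 8.2462 + 7 - 2.2361 = 15.2462 - 2.2361 = 13.0101 (to 4 decimal places). This is ≥ 0, so the triangle inequality holds for these points.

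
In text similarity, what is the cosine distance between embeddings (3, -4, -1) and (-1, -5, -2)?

With u = (3, -4, -1), v = (-1, -5, -2):
u·v = 3·(-1) + (-4)·(-5) + (-1)·(-2) = (-3) + 20 + 2 = 19.
|u| = √(3² + (-4)² + (-1)²) = √26, |v| = √((-1)² + (-5)² + (-2)²) = √30, so |u||v| = √(26·30) = √780.
cos θ = (u·v)/(|u||v|) = 19/√780 ≈ 0.6803
Cosine distance = 1 - cos θ ≈ 1 - 0.6803 = 0.3197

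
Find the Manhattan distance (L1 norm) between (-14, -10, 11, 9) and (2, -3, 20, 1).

Σ|x_i - y_i| = |-14 - 2| + |-10 - (-3)| + |11 - 20| + |9 - 1| = 16 + 7 + 9 + 8 = 40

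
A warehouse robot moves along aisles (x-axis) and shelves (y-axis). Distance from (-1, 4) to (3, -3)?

Σ|x_i - y_i| = |-1 - 3| + |4 - (-3)| = 4 + 7 = 11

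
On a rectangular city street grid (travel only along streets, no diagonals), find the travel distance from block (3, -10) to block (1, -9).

Σ|x_i - y_i| = |3 - 1| + |-10 - (-9)| = 2 + 1 = 3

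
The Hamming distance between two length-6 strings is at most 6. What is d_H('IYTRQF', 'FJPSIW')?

Differing positions: 1, 2, 3, 4, 5, 6. Hamming distance = 6. The maximum possible Hamming distance for length-6 strings is 6, so d_H/6 = 6/6 = 1.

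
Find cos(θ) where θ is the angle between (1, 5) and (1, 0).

With u = (1, 5), v = (1, 0):
u·v = 1·1 + 5·0 = 1 + 0 = 1.
|u| = √(1² + 5²) = √26, |v| = √(1² + 0²) = √1, so |u||v| = √(26·1) = √26.
cos θ = (u·v)/(|u||v|) = 1/√26 ≈ 0.1961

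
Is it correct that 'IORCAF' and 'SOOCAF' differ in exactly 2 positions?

Differing positions: 1, 3. Hamming distance = 2, so the claim is true.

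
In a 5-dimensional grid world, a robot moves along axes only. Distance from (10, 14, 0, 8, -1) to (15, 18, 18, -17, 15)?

Σ|x_i - y_i| = |10 - 15| + |14 - 18| + |0 - 18| + |8 - (-17)| + |-1 - 15| = 5 + 4 + 18 + 25 + 16 = 68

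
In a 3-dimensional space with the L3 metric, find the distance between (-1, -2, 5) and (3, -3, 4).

(Σ|x_i - y_i|^3)^(1/3) = (|-1 - 3|^3 + |-2 - (-3)|^3 + |5 - 4|^3)^(1/3)
= (4^3 + 1^3 + 1^3)^(1/3) = (64 + 1 + 1)^(1/3) = (66)^(1/3) ≈ 4.0412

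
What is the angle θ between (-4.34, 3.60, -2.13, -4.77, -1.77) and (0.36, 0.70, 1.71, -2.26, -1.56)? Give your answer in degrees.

With u = (-4.34, 3.60, -2.13, -4.77, -1.77), v = (0.36, 0.70, 1.71, -2.26, -1.56):
u·v = (-4.34)·0.36 + 3.6·0.7 + (-2.13)·1.71 + (-4.77)·(-2.26) + (-1.77)·(-1.56) = (-1.5624) + 2.52 + (-3.6423) + 10.7802 + 2.7612 = 10.8567.
|u| = √((-4.34)² + 3.6² + (-2.13)² + (-4.77)² + (-1.77)²) = √(18.8356 + 12.96 + 4.5369 + 22.7529 + 3.1329) = √62.2183, |v| = √(0.36² + 0.7² + 1.71² + (-2.26)² + (-1.56)²) = √(0.1296 + 0.49 + 2.9241 + 5.1076 + 2.4336) = √11.0849.
cos θ = (u·v)/(|u||v|) = 10.8567/(√62.2183·√11.0849) ≈ 0.413402
θ = arccos(0.413402) ≈ 65.58°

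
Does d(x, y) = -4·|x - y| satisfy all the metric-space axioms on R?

No. With c = -4 < 0, d fails non-negativity: d(8, 17) = -4·|8 - 17| = -4·9 = -36 < 0.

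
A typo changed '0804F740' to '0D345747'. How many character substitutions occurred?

Differing positions: 2, 3, 5, 8. Hamming distance = 4.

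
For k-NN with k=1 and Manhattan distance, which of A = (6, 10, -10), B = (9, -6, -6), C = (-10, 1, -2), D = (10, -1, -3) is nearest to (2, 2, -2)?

Distances: d(A) = 20, d(B) = 19, d(C) = 13, d(D) = 12. Nearest: D = (10, -1, -3) with distance 12.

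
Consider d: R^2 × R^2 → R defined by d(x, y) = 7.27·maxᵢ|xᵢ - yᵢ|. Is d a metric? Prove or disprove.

Yes. The L∞ (Chebyshev) norm induces a metric on R^2, and multiplying a metric by a positive constant 7.27 > 0 preserves all four axioms: non-negativity (7.27·||x-y|| ≥ 0), identity (7.27·||x-y|| = 0 ⟺ ||x-y|| = 0 ⟺ x = y), symmetry (||x-y|| = ||y-x||), and the triangle inequality (7.27·||x-z|| ≤ 7.27·||x-y|| + 7.27·||y-z||). So d is a metric.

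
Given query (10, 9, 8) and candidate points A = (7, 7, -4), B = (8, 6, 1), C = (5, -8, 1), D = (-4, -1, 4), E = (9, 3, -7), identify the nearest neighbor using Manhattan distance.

Distances: d(A) = 17, d(B) = 12, d(C) = 29, d(D) = 28, d(E) = 22. Nearest: B = (8, 6, 1) with distance 12.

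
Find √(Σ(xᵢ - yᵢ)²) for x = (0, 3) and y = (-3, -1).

√(Σ(x_i - y_i)²) = √((0 - (-3))² + (3 - (-1))²)
= √(3² + 4²) = √(9 + 16) = √25 = 5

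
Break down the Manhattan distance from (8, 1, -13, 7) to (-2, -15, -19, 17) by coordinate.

Σ|x_i - y_i| = |8 - (-2)| + |1 - (-15)| + |-13 - (-19)| + |7 - 17| = 10 + 16 + 6 + 10 = 42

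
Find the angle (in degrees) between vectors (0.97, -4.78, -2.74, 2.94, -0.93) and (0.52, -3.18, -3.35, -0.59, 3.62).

With u = (0.97, -4.78, -2.74, 2.94, -0.93), v = (0.52, -3.18, -3.35, -0.59, 3.62):
u·v = 0.97·0.52 + (-4.78)·(-3.18) + (-2.74)·(-3.35) + 2.94·(-0.59) + (-0.93)·3.62 = 0.5044 + 15.2004 + 9.179 + (-1.7346) + (-3.3666) = 19.7826.
|u| = √(0.97² + (-4.78)² + (-2.74)² + 2.94² + (-0.93)²) = √(0.9409 + 22.8484 + 7.5076 + 8.6436 + 0.8649) = √40.8054, |v| = √(0.52² + (-3.18)² + (-3.35)² + (-0.59)² + 3.62²) = √(0.2704 + 10.1124 + 11.2225 + 0.3481 + 13.1044) = √35.0578.
cos θ = (u·v)/(|u||v|) = 19.7826/(√40.8054·√35.0578) ≈ 0.523037
θ = arccos(0.523037) ≈ 58.46°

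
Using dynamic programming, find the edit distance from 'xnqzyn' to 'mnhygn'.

Let D[i][j] be the edit distance between the first i characters of 'xnqzyn' and the first j characters of 'mnhygn', with D[i][0] = i, D[0][j] = j, and D[i][j] = D[i-1][j-1] if the characters match, else 1 + min(D[i-1][j], D[i][j-1], D[i-1][j-1]). Filling the table (rows: prefixes of 'xnqzyn', columns: prefixes of 'mnhygn'):
     ε  m  n  h  y  g  n
  ε  0  1  2  3  4  5  6
  x  1  1  2  3  4  5  6
  n  2  2  1  2  3  4  5
  q  3  3  2  2  3  4  5
  z  4  4  3  3  3  4  5
  y  5  5  4  4  3  4  5
  n  6  6  5  5  4  4  4
The bottom-right entry gives D[6][6] = 4, so no sequence of fewer than 4 edits works. Backtracking through the table gives one optimal edit sequence (4 edits):
  xnqzyn → mnqzyn (sub x→m @1)
  mnqzyn → mnhzyn (sub q→h @3)
  mnhzyn → mnhyyn (sub z→y @4)
  mnhyyn → mnhygn (sub y→g @5)
Edit distance = 4.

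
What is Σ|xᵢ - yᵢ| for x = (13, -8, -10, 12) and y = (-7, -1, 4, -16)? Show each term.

Σ|x_i - y_i| = |13 - (-7)| + |-8 - (-1)| + |-10 - 4| + |12 - (-16)| = 20 + 7 + 14 + 28 = 69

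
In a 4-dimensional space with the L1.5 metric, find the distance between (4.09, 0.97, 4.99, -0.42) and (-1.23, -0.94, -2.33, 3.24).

(Σ|x_i - y_i|^1.5)^(1/1.5) = (|4.09 - (-1.23)|^1.5 + |0.97 - (-0.94)|^1.5 + |4.99 - (-2.33)|^1.5 + |-0.42 - 3.24|^1.5)^(1/1.5)
= (5.32^1.5 + 1.91^1.5 + 7.32^1.5 + 3.66^1.5)^(1/1.5) ≈ (12.2706 + 2.6397 + 19.8046 + 7.002)^(1/1.5) = (41.7169)^(1/1.5) ≈ 12.0284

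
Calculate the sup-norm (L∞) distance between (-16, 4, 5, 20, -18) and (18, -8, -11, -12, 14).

max(|x_i - y_i|) = max(|-16 - 18|, |4 - (-8)|, |5 - (-11)|, |20 - (-12)|, |-18 - 14|) = max(34, 12, 16, 32, 32) = 34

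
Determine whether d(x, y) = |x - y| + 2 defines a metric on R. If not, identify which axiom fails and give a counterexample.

No. d fails identity of indiscernibles (specifically d(x,x) = 0): d(-4, -4) = |-4 - (-4)| + 2 = 0 + 2 = 2 ≠ 0.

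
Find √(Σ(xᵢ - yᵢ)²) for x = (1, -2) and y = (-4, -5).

√(Σ(x_i - y_i)²) = √((1 - (-4))² + (-2 - (-5))²)
= √(5² + 3²) = √(25 + 9) = √34 ≈ 5.831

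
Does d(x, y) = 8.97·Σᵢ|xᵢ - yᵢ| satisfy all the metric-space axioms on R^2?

Yes. The L1 (Manhattan) norm induces a metric on R^2, and multiplying a metric by a positive constant 8.97 > 0 preserves all four axioms: non-negativity (8.97·||x-y|| ≥ 0), identity (8.97·||x-y|| = 0 ⟺ ||x-y|| = 0 ⟺ x = y), symmetry (||x-y|| = ||y-x||), and the triangle inequality (8.97·||x-z|| ≤ 8.97·||x-y|| + 8.97·||y-z||). So d is a metric.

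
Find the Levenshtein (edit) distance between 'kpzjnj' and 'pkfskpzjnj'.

Let D[i][j] be the edit distance between the first i characters of 'kpzjnj' and the first j characters of 'pkfskpzjnj', with D[i][0] = i, D[0][j] = j, and D[i][j] = D[i-1][j-1] if the characters match, else 1 + min(D[i-1][j], D[i][j-1], D[i-1][j-1]). Filling the table (rows: prefixes of 'kpzjnj', columns: prefixes of 'pkfskpzjnj'):
     ε  p  k  f  s  k  p  z  j  n  j
  ε  0  1  2  3  4  5  6  7  8  9 10
  k  1  1  1  2  3  4  5  6  7  8  9
  p  2  1  2  2  3  4  4  5  6  7  8
  z  3  2  2  3  3  4  5  4  5  6  7
  j  4  3  3  3  4  4  5  5  4  5  6
  n  5  4  4  4  4  5  5  6  5  4  5
  j  6  5  5  5  5  5  6  6  6  5  4
The bottom-right entry gives D[6][10] = 4, so no sequence of fewer than 4 edits works. Backtracking through the table gives one optimal edit sequence (4 edits):
  kpzjnj → pkpzjnj (ins p @1)
  pkpzjnj → pkkpzjnj (ins k @2)
  pkkpzjnj → pkfkpzjnj (ins f @3)
  pkfkpzjnj → pkfskpzjnj (ins s @4)
Edit distance = 4.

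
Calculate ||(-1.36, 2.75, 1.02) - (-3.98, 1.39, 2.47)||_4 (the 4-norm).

(Σ|x_i - y_i|^4)^(1/4) = (|-1.36 - (-3.98)|^4 + |2.75 - 1.39|^4 + |1.02 - 2.47|^4)^(1/4)
= (2.62^4 + 1.36^4 + 1.45^4)^(1/4) ≈ (47.12 + 3.421 + 4.4205)^(1/4) = (54.9615)^(1/4) ≈ 2.7228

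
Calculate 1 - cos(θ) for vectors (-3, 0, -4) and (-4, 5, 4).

With u = (-3, 0, -4), v = (-4, 5, 4):
u·v = (-3)·(-4) + 0·5 + (-4)·4 = 12 + 0 + (-16) = -4.
|u| = √((-3)² + 0² + (-4)²) = √25, |v| = √((-4)² + 5² + 4²) = √57, so |u||v| = √(25·57) = √1425.
cos θ = (u·v)/(|u||v|) = -4/√1425 ≈ -0.106
Cosine distance = 1 - cos θ ≈ 1 - (-0.106) = 1.106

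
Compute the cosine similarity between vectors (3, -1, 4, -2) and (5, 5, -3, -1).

With u = (3, -1, 4, -2), v = (5, 5, -3, -1):
u·v = 3·5 + (-1)·5 + 4·(-3) + (-2)·(-1) = 15 + (-5) + (-12) + 2 = 0.
|u| = √(3² + (-1)² + 4² + (-2)²) = √30, |v| = √(5² + 5² + (-3)² + (-1)²) = √60, so |u||v| = √(30·60) = √1800.
cos θ = (u·v)/(|u||v|) = 0/√1800 = 0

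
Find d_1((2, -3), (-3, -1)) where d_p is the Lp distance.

Σ|x_i - y_i| = |2 - (-3)| + |-3 - (-1)| = 5 + 2 = 7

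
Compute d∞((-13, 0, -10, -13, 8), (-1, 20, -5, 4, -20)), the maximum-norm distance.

max(|x_i - y_i|) = max(|-13 - (-1)|, |0 - 20|, |-10 - (-5)|, |-13 - 4|, |8 - (-20)|) = max(12, 20, 5, 17, 28) = 28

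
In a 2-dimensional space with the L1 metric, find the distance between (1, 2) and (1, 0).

Σ|x_i - y_i| = |1 - 1| + |2 - 0| = 0 + 2 = 2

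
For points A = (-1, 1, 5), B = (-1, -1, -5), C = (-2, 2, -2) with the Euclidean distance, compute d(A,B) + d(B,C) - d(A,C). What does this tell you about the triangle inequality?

d(A,B) = √(0² + 2² + 10²) = √104 ≈ 10.198, d(B,C) = √(1² + 3² + 3²) = √19 ≈ 4.3589, d(A,C) = √(1² + 1² + 7²) = √51 ≈ 7.1414.
d(A,B) + d(B,C) - d(A,C) = 10.198 + 4.3589 - 7.1414 = 14.5569 - 7.1414 = 7.4155 (to 4 decimal places). This is ≥ 0, so the triangle inequality holds for these points.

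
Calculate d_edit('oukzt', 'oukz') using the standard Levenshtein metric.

Let D[i][j] be the edit distance between the first i characters of 'oukzt' and the first j characters of 'oukz', with D[i][0] = i, D[0][j] = j, and D[i][j] = D[i-1][j-1] if the characters match, else 1 + min(D[i-1][j], D[i][j-1], D[i-1][j-1]). Filling the table (rows: prefixes of 'oukzt', columns: prefixes of 'oukz'):
     ε  o  u  k  z
  ε  0  1  2  3  4
  o  1  0  1  2  3
  u  2  1  0  1  2
  k  3  2  1  0  1
  z  4  3  2  1  0
  t  5  4  3  2  1
The bottom-right entry gives D[5][4] = 1, so no sequence of fewer than 1 edit works. Backtracking through the table gives one optimal edit sequence (1 edit):
  oukzt → oukz (del t @5)
Edit distance = 1.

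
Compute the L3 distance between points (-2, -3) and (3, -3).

(Σ|x_i - y_i|^3)^(1/3) = (|-2 - 3|^3 + |-3 - (-3)|^3)^(1/3)
= (5^3 + 0^3)^(1/3) = (125 + 0)^(1/3) = (125)^(1/3) = 5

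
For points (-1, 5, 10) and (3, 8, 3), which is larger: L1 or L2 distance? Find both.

L1 = |-1 - 3| + |5 - 8| + |10 - 3| = 4 + 3 + 7 = 14
L2 = √(4² + 3² + 7²) = √74 ≈ 8.6023
L1 ≥ L2 always (equality iff movement is along one axis); L1 > L2 here.
Ratio L1/L2 = 14/√74 ≈ 1.6275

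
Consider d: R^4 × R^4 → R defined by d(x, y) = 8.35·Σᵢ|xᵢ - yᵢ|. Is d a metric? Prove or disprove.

Yes. The L1 (Manhattan) norm induces a metric on R^4, and multiplying a metric by a positive constant 8.35 > 0 preserves all four axioms: non-negativity (8.35·||x-y|| ≥ 0), identity (8.35·||x-y|| = 0 ⟺ ||x-y|| = 0 ⟺ x = y), symmetry (||x-y|| = ||y-x||), and the triangle inequality (8.35·||x-z|| ≤ 8.35·||x-y|| + 8.35·||y-z||). So d is a metric.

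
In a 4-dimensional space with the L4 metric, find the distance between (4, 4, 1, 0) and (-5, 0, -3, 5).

(Σ|x_i - y_i|^4)^(1/4) = (|4 - (-5)|^4 + |4 - 0|^4 + |1 - (-3)|^4 + |0 - 5|^4)^(1/4)
= (9^4 + 4^4 + 4^4 + 5^4)^(1/4) = (6561 + 256 + 256 + 625)^(1/4) = (7698)^(1/4) ≈ 9.3669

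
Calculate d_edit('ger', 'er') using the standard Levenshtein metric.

Let D[i][j] be the edit distance between the first i characters of 'ger' and the first j characters of 'er', with D[i][0] = i, D[0][j] = j, and D[i][j] = D[i-1][j-1] if the characters match, else 1 + min(D[i-1][j], D[i][j-1], D[i-1][j-1]). Filling the table (rows: prefixes of 'ger', columns: prefixes of 'er'):
     ε  e  r
  ε  0  1  2
  g  1  1  2
  e  2  1  2
  r  3  2  1
The bottom-right entry gives D[3][2] = 1, so no sequence of fewer than 1 edit works. Backtracking through the table gives one optimal edit sequence (1 edit):
  ger → er (del g @1)
Edit distance = 1.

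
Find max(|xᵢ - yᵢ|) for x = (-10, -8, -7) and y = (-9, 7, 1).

max(|x_i - y_i|) = max(|-10 - (-9)|, |-8 - 7|, |-7 - 1|) = max(1, 15, 8) = 15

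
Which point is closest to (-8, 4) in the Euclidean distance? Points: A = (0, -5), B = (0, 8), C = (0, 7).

Distances: d(A) ≈ 12.0416, d(B) ≈ 8.9443, d(C) ≈ 8.544. Nearest: C = (0, 7) with distance 8.544.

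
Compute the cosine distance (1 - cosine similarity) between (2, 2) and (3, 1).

With u = (2, 2), v = (3, 1):
u·v = 2·3 + 2·1 = 6 + 2 = 8.
|u| = √(2² + 2²) = √8, |v| = √(3² + 1²) = √10, so |u||v| = √(8·10) = √80.
cos θ = (u·v)/(|u||v|) = 8/√80 ≈ 0.8944
Cosine distance = 1 - cos θ ≈ 1 - 0.8944 = 0.1056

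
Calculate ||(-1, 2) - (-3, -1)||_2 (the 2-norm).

(Σ|x_i - y_i|^2)^(1/2) = (|-1 - (-3)|^2 + |2 - (-1)|^2)^(1/2)
= (2^2 + 3^2)^(1/2) = (4 + 9)^(1/2) = (13)^(1/2) ≈ 3.6056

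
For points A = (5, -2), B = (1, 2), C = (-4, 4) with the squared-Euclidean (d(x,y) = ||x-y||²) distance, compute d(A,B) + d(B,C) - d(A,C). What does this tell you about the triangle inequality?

d(A,B) = 4² + 4² = 32, d(B,C) = 5² + 2² = 29, d(A,C) = 9² + 6² = 117.
d(A,B) + d(B,C) - d(A,C) = 32 + 29 - 117 = 61 - 117 = -56. This is < 0, so the triangle inequality FAILS for these points (squared-Euclidean is not a metric).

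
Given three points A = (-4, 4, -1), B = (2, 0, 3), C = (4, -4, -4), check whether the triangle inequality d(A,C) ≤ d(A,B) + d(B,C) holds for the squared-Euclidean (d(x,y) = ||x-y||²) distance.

d(A,B) = 6² + 4² + 4² = 68, d(B,C) = 2² + 4² + 7² = 69, d(A,C) = 8² + 8² + 3² = 137.
d(A,C) = 137 ≤ 68 + 69 = 137. Triangle inequality is satisfied.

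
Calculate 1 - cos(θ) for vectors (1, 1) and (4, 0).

With u = (1, 1), v = (4, 0):
u·v = 1·4 + 1·0 = 4 + 0 = 4.
|u| = √(1² + 1²) = √2, |v| = √(4² + 0²) = √16, so |u||v| = √(2·16) = √32.
cos θ = (u·v)/(|u||v|) = 4/√32 ≈ 0.7071
Cosine distance = 1 - cos θ ≈ 1 - 0.7071 = 0.2929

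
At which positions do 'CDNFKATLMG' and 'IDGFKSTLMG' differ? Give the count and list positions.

Differing positions: 1, 3, 6. Hamming distance = 3.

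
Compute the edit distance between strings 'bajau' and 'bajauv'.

Let D[i][j] be the edit distance between the first i characters of 'bajau' and the first j characters of 'bajauv', with D[i][0] = i, D[0][j] = j, and D[i][j] = D[i-1][j-1] if the characters match, else 1 + min(D[i-1][j], D[i][j-1], D[i-1][j-1]). Filling the table (rows: prefixes of 'bajau', columns: prefixes of 'bajauv'):
     ε  b  a  j  a  u  v
  ε  0  1  2  3  4  5  6
  b  1  0  1  2  3  4  5
  a  2  1  0  1  2  3  4
  j  3  2  1  0  1  2  3
  a  4  3  2  1  0  1  2
  u  5  4  3  2  1  0  1
The bottom-right entry gives D[5][6] = 1, so no sequence of fewer than 1 edit works. Backtracking through the table gives one optimal edit sequence (1 edit):
  bajau → bajauv (ins v @6)
Edit distance = 1.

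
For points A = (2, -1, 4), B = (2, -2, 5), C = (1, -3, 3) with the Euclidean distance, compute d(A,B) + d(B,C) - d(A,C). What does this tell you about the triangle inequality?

d(A,B) = √(0² + 1² + 1²) = √2 ≈ 1.4142, d(B,C) = √(1² + 1² + 2²) = √6 ≈ 2.4495, d(A,C) = √(1² + 2² + 1²) = √6 ≈ 2.4495.
d(A,B) + d(B,C) - d(A,C) = 1.4142 + 2.4495 - 2.4495 = 3.8637 - 2.4495 = 1.4142 (to 4 decimal places). This is ≥ 0, so the triangle inequality holds for these points.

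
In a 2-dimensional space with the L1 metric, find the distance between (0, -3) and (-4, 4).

Σ|x_i - y_i| = |0 - (-4)| + |-3 - 4| = 4 + 7 = 11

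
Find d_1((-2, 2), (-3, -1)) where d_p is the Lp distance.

Σ|x_i - y_i| = |-2 - (-3)| + |2 - (-1)| = 1 + 3 = 4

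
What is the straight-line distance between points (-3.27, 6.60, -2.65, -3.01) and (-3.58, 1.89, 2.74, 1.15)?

√(Σ(x_i - y_i)²) = √((-3.27 - (-3.58))² + (6.6 - 1.89)² + (-2.65 - 2.74)² + (-3.01 - 1.15)²)
= √(0.31² + 4.71² + (-5.39)² + (-4.16)²) = √(0.0961 + 22.1841 + 29.0521 + 17.3056) = √68.6379 ≈ 8.2848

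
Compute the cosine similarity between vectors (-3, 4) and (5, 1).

With u = (-3, 4), v = (5, 1):
u·v = (-3)·5 + 4·1 = (-15) + 4 = -11.
|u| = √((-3)² + 4²) = √25, |v| = √(5² + 1²) = √26, so |u||v| = √(25·26) = √650.
cos θ = (u·v)/(|u||v|) = -11/√650 ≈ -0.4315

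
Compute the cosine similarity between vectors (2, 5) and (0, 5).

With u = (2, 5), v = (0, 5):
u·v = 2·0 + 5·5 = 0 + 25 = 25.
|u| = √(2² + 5²) = √29, |v| = √(0² + 5²) = √25, so |u||v| = √(29·25) = √725.
cos θ = (u·v)/(|u||v|) = 25/√725 ≈ 0.9285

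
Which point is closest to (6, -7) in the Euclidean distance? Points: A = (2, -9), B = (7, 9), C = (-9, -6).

Distances: d(A) ≈ 4.4721, d(B) ≈ 16.0312, d(C) ≈ 15.0333. Nearest: A = (2, -9) with distance 4.4721.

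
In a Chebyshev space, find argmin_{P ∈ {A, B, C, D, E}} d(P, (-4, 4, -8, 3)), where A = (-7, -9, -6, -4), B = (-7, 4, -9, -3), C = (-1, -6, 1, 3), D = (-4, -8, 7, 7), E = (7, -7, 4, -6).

Distances: d(A) = 13, d(B) = 6, d(C) = 10, d(D) = 15, d(E) = 12. Nearest: B = (-7, 4, -9, -3) with distance 6.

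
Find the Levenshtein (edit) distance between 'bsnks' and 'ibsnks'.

Let D[i][j] be the edit distance between the first i characters of 'bsnks' and the first j characters of 'ibsnks', with D[i][0] = i, D[0][j] = j, and D[i][j] = D[i-1][j-1] if the characters match, else 1 + min(D[i-1][j], D[i][j-1], D[i-1][j-1]). Filling the table (rows: prefixes of 'bsnks', columns: prefixes of 'ibsnks'):
     ε  i  b  s  n  k  s
  ε  0  1  2  3  4  5  6
  b  1  1  1  2  3  4  5
  s  2  2  2  1  2  3  4
  n  3  3  3  2  1  2  3
  k  4  4  4  3  2  1  2
  s  5  5  5  4  3  2  1
The bottom-right entry gives D[5][6] = 1, so no sequence of fewer than 1 edit works. Backtracking through the table gives one optimal edit sequence (1 edit):
  bsnks → ibsnks (ins i @1)
Edit distance = 1.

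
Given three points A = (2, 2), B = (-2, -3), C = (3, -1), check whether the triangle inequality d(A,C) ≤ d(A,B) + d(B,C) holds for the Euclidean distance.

d(A,B) = √(4² + 5²) = √41 ≈ 6.4031, d(B,C) = √(5² + 2²) = √29 ≈ 5.3852, d(A,C) = √(1² + 3²) = √10 ≈ 3.1623.
d(A,C) ≈ 3.1623 ≤ 6.4031 + 5.3852 = 11.7883. Triangle inequality is satisfied.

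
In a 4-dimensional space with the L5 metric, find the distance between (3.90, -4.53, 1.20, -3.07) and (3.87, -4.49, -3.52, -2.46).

(Σ|x_i - y_i|^5)^(1/5) = (|3.9 - 3.87|^5 + |-4.53 - (-4.49)|^5 + |1.2 - (-3.52)|^5 + |-3.07 - (-2.46)|^5)^(1/5)
= (0.03^5 + 0.04^5 + 4.72^5 + 0.61^5)^(1/5) ≈ (0 + 0 + 2342.6639 + 0.0845)^(1/5) = (2342.7484)^(1/5) ≈ 4.72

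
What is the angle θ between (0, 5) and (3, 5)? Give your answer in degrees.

With u = (0, 5), v = (3, 5):
u·v = 0·3 + 5·5 = 0 + 25 = 25.
|u| = √(0² + 5²) = √25, |v| = √(3² + 5²) = √34, so |u||v| = √(25·34) = √850.
cos θ = (u·v)/(|u||v|) = 25/√850 ≈ 0.857493
θ = arccos(0.857493) ≈ 30.96°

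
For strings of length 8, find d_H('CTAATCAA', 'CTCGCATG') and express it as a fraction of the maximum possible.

Differing positions: 3, 4, 5, 6, 7, 8. Hamming distance = 6. The maximum possible Hamming distance for length-8 strings is 8, so d_H/8 = 6/8 = 0.75.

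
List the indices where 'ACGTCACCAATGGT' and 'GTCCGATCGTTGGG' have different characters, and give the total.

Differing positions: 1, 2, 3, 4, 5, 7, 9, 10, 14. Hamming distance = 9.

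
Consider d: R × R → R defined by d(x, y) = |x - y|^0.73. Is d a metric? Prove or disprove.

Yes. With 0 < p = 0.73 ≤ 1, d(x,y) = |x-y|^0.73 is a metric on R. Non-negativity and symmetry are immediate; |x-y|^0.73 = 0 ⟺ |x-y| = 0 ⟺ x = y. For the triangle inequality, the function t ↦ t^0.73 is subadditive on [0,∞) when p ≤ 1, so |x-z|^0.73 ≤ (|x-y| + |y-z|)^0.73 ≤ |x-y|^0.73 + |y-z|^0.73.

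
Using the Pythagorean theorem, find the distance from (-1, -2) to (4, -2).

√(Σ(x_i - y_i)²) = √((-1 - 4)² + (-2 - (-2))²)
= √((-5)² + 0²) = √(25 + 0) = √25 = 5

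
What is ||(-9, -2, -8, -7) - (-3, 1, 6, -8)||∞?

max(|x_i - y_i|) = max(|-9 - (-3)|, |-2 - 1|, |-8 - 6|, |-7 - (-8)|) = max(6, 3, 14, 1) = 14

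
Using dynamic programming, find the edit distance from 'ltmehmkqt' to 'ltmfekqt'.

Let D[i][j] be the edit distance between the first i characters of 'ltmehmkqt' and the first j characters of 'ltmfekqt', with D[i][0] = i, D[0][j] = j, and D[i][j] = D[i-1][j-1] if the characters match, else 1 + min(D[i-1][j], D[i][j-1], D[i-1][j-1]). Filling the table (rows: prefixes of 'ltmehmkqt', columns: prefixes of 'ltmfekqt'):
     ε  l  t  m  f  e  k  q  t
  ε  0  1  2  3  4  5  6  7  8
  l  1  0  1  2  3  4  5  6  7
  t  2  1  0  1  2  3  4  5  6
  m  3  2  1  0  1  2  3  4  5
  e  4  3  2  1  1  1  2  3  4
  h  5  4  3  2  2  2  2  3  4
  m  6  5  4  3  3  3  3  3  4
  k  7  6  5  4  4  4  3  4  4
  q  8  7  6  5  5  5  4  3  4
  t  9  8  7  6  6  6  5  4  3
The bottom-right entry gives D[9][8] = 3, so no sequence of fewer than 3 edits works. Backtracking through the table gives one optimal edit sequence (3 edits):
  ltmehmkqt → ltmhmkqt (del e @4)
  ltmhmkqt → ltmfmkqt (sub h→f @4)
  ltmfmkqt → ltmfekqt (sub m→e @5)
Edit distance = 3.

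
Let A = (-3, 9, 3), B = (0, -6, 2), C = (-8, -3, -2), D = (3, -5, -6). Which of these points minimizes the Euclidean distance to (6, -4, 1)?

Distances: d(A) ≈ 15.9374, d(B) ≈ 6.4031, d(C) ≈ 14.3527, d(D) ≈ 7.6811. Nearest: B = (0, -6, 2) with distance 6.4031.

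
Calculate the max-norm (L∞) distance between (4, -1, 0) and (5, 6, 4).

max(|x_i - y_i|) = max(|4 - 5|, |-1 - 6|, |0 - 4|) = max(1, 7, 4) = 7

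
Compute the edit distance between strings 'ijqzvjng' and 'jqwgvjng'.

Let D[i][j] be the edit distance between the first i characters of 'ijqzvjng' and the first j characters of 'jqwgvjng', with D[i][0] = i, D[0][j] = j, and D[i][j] = D[i-1][j-1] if the characters match, else 1 + min(D[i-1][j], D[i][j-1], D[i-1][j-1]). Filling the table (rows: prefixes of 'ijqzvjng', columns: prefixes of 'jqwgvjng'):
     ε  j  q  w  g  v  j  n  g
  ε  0  1  2  3  4  5  6  7  8
  i  1  1  2  3  4  5  6  7  8
  j  2  1  2  3  4  5  5  6  7
  q  3  2  1  2  3  4  5  6  7
  z  4  3  2  2  3  4  5  6  7
  v  5  4  3  3  3  3  4  5  6
  j  6  5  4  4  4  4  3  4  5
  n  7  6  5  5  5  5  4  3  4
  g  8  7  6  6  5  6  5  4  3
The bottom-right entry gives D[8][8] = 3, so no sequence of fewer than 3 edits works. Backtracking through the table gives one optimal edit sequence (3 edits):
  ijqzvjng → jqzvjng (del i @1)
  jqzvjng → jqwzvjng (ins w @3)
  jqwzvjng → jqwgvjng (sub z→g @4)
Edit distance = 3.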